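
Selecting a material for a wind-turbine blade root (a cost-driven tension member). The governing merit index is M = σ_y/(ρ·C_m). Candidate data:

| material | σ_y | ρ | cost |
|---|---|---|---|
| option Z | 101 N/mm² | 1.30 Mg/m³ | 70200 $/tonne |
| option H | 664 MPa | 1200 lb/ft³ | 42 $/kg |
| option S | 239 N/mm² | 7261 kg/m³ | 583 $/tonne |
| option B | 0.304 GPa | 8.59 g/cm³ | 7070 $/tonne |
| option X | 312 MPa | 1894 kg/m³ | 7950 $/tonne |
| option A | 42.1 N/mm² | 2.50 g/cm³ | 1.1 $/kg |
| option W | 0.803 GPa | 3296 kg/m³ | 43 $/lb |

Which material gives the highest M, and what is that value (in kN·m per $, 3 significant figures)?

option S, M = 56.5 kN·m per $

Putting every candidate on a common basis:
  option Z: σ_y = 101.0 MPa, ρ = 1300 kg/m³, cost = 70.20 $/kg
  option H: σ_y = 664.0 MPa, ρ = 19220 kg/m³, cost = 42.00 $/kg
  option S: σ_y = 239.0 MPa, ρ = 7261 kg/m³, cost = 0.5830 $/kg
  option B: σ_y = 304.0 MPa, ρ = 8590 kg/m³, cost = 7.070 $/kg
  option X: σ_y = 312.0 MPa, ρ = 1894 kg/m³, cost = 7.950 $/kg
  option A: σ_y = 42.10 MPa, ρ = 2500 kg/m³, cost = 1.100 $/kg
  option W: σ_y = 803.0 MPa, ρ = 3296 kg/m³, cost = 94.80 $/kg
  option S: M = 56.5 kN·m per $
  option X: M = 20.7 kN·m per $
  option A: M = 15.3 kN·m per $
  option B: M = 5.01 kN·m per $
  option W: M = 2.57 kN·m per $
  option Z: M = 1.11 kN·m per $
  option H: M = 0.822 kN·m per $
Highest index: option S.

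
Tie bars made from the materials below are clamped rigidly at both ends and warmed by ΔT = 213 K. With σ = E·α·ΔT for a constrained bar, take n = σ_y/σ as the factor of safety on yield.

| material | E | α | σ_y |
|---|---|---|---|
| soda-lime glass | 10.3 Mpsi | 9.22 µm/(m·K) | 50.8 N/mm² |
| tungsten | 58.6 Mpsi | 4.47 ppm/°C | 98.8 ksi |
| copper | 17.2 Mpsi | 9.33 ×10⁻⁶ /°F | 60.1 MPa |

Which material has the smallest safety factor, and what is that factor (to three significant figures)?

copper, n = 0.142

Per material, after unit conversion:
  soda-lime glass: E = 71.02, α = 9.22, σ_y = 50.80 → σ = 139 MPa, n = 0.364
  tungsten: E = 404.0, α = 4.47, σ_y = 681.2 → σ = 385 MPa, n = 1.77
  copper: E = 118.6, α = 16.8, σ_y = 60.10 → σ = 424 MPa, n = 0.142
Copper has the lowest safety factor, n = 0.142.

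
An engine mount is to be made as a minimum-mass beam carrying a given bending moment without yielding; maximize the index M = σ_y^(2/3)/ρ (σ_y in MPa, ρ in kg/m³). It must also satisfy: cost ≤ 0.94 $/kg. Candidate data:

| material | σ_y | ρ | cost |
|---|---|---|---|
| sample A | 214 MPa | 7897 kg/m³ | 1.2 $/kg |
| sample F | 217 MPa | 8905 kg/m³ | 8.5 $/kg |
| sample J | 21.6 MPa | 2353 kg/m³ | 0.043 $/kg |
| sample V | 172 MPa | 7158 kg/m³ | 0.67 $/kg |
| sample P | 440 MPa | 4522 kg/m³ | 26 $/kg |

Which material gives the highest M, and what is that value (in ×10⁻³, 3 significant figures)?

sample V, M = 4.32×10⁻³

Screen on constraints: cost ≤ 0.94 $/kg. Survivors: sample J, sample V.
Computing M directly (units already consistent):
  sample V: M = 4.32×10⁻³
  sample J: M = 3.30×10⁻³
The maximum is for sample V.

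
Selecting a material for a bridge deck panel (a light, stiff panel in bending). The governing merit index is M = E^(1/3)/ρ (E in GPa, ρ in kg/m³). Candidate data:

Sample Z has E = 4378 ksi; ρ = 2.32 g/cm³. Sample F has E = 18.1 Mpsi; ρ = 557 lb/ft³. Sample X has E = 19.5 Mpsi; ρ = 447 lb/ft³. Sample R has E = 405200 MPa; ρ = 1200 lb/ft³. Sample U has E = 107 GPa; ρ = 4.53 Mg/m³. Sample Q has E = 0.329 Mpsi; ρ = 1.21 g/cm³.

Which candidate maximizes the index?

After converting to SI:
  sample Z: E = 30.19 GPa, ρ = 2320 kg/m³
  sample F: E = 124.8 GPa, ρ = 8922 kg/m³
  sample X: E = 134.4 GPa, ρ = 7160 kg/m³
  sample R: E = 405.2 GPa, ρ = 19220 kg/m³
  sample U: E = 107.0 GPa, ρ = 4530 kg/m³
  sample Q: E = 2.268 GPa, ρ = 1210 kg/m³
  sample Z: M = 1.34×10⁻³
  sample Q: M = 1.09×10⁻³
  sample U: M = 1.05×10⁻³
  sample X: M = 0.715×10⁻³
  sample F: M = 0.560×10⁻³
  sample R: M = 0.385×10⁻³
Highest index: sample Z.

sample Z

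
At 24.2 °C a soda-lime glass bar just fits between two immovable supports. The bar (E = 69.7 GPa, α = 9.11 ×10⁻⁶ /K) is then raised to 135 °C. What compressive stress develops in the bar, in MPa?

ΔT = 110.8 K. Constrained thermal stress σ = E·α·ΔT = 69.70×10³ MPa × 9.11×10⁻⁶ × 110.8 = 70.4 MPa (compressive).

70.4 MPa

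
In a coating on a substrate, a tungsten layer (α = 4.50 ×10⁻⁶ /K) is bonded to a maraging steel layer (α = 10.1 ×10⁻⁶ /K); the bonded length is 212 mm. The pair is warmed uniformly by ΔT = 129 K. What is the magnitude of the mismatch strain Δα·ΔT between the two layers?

7.22×10⁻⁴

Δα = |4.50 − 10.1|×10⁻⁶/K = 5.60×10⁻⁶/K.
Mismatch strain = Δα·ΔT = 5.60×10⁻⁶ × 129.0 = 7.22×10⁻⁴.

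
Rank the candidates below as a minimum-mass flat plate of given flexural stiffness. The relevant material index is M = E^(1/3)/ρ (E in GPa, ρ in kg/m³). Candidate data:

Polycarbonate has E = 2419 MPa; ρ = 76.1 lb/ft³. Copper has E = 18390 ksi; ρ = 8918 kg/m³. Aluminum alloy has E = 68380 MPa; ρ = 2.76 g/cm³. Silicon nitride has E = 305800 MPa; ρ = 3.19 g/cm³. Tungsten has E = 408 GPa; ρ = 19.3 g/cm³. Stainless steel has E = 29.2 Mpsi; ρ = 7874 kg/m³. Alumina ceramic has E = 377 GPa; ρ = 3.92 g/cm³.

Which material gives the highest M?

silicon nitride

After converting to SI:
  polycarbonate: E = 2.419 GPa, ρ = 1219 kg/m³
  copper: E = 126.8 GPa, ρ = 8918 kg/m³
  aluminum alloy: E = 68.38 GPa, ρ = 2760 kg/m³
  silicon nitride: E = 305.8 GPa, ρ = 3190 kg/m³
  tungsten: E = 408.0 GPa, ρ = 19300 kg/m³
  stainless steel: E = 201.3 GPa, ρ = 7874 kg/m³
  alumina ceramic: E = 377.0 GPa, ρ = 3920 kg/m³
  silicon nitride: M = 2.11×10⁻³
  alumina ceramic: M = 1.84×10⁻³
  aluminum alloy: M = 1.48×10⁻³
  polycarbonate: M = 1.10×10⁻³
  stainless steel: M = 0.744×10⁻³
  copper: M = 0.563×10⁻³
  tungsten: M = 0.384×10⁻³
The maximum is for silicon nitride.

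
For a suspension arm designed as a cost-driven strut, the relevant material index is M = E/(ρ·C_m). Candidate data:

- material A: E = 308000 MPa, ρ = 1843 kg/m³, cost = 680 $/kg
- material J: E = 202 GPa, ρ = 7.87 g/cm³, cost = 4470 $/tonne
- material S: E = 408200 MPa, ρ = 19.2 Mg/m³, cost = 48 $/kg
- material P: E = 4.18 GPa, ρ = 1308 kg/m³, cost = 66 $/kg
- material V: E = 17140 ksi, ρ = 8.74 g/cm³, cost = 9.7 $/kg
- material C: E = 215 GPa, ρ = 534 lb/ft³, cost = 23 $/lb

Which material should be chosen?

Putting every candidate on a common basis:
  material A: E = 308.0 GPa, ρ = 1843 kg/m³, cost = 680.0 $/kg
  material J: E = 202.0 GPa, ρ = 7870 kg/m³, cost = 4.470 $/kg
  material S: E = 408.2 GPa, ρ = 19200 kg/m³, cost = 48.00 $/kg
  material P: E = 4.180 GPa, ρ = 1308 kg/m³, cost = 66.00 $/kg
  material V: E = 118.2 GPa, ρ = 8740 kg/m³, cost = 9.700 $/kg
  material C: E = 215.0 GPa, ρ = 8554 kg/m³, cost = 50.71 $/kg
  material J: M = 5.74 MN·m per $
  material V: M = 1.39 MN·m per $
  material C: M = 0.496 MN·m per $
  material S: M = 0.443 MN·m per $
  material A: M = 0.246 MN·m per $
  material P: M = 0.0484 MN·m per $
Material J has the largest M.

material J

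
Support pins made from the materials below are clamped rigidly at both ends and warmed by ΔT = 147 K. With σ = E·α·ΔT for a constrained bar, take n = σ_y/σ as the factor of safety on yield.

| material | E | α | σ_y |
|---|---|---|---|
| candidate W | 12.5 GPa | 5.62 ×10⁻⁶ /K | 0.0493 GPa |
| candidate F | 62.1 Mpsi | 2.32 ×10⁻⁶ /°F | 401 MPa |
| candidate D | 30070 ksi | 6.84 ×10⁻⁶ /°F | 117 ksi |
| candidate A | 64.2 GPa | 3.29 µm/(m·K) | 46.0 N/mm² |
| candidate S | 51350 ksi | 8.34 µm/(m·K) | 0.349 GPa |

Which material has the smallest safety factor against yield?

candidate S

In consistent units (E in GPa, α in ×10⁻⁶/K, σ_y in MPa):
  candidate W: E = 12.50, α = 5.62, σ_y = 49.30 → σ = 10.3 MPa, n = 4.77
  candidate F: E = 428.2, α = 4.18, σ_y = 401.0 → σ = 263 MPa, n = 1.53
  candidate D: E = 207.3, α = 12.3, σ_y = 806.7 → σ = 375 MPa, n = 2.15
  candidate A: E = 64.20, α = 3.29, σ_y = 46.00 → σ = 31.0 MPa, n = 1.48
  candidate S: E = 354.0, α = 8.34, σ_y = 349.0 → σ = 434 MPa, n = 0.804
Smallest n: candidate S with n = 0.804.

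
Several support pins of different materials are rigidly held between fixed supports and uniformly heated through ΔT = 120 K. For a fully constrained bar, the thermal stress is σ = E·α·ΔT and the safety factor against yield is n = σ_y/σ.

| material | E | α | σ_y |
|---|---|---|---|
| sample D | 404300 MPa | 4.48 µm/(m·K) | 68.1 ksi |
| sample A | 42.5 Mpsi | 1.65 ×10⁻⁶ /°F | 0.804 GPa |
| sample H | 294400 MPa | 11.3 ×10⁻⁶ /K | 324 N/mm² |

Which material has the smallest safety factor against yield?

Per material, after unit conversion:
  sample D: E = 404.3, α = 4.48, σ_y = 469.5 → σ = 217 MPa, n = 2.16
  sample A: E = 293.0, α = 2.97, σ_y = 804.0 → σ = 104 MPa, n = 7.70
  sample H: E = 294.4, α = 11.3, σ_y = 324.0 → σ = 399 MPa, n = 0.812
The minimum is sample H at n = 0.812.

sample H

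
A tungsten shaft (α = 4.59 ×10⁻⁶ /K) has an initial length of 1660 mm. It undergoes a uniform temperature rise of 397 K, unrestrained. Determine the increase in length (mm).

ΔL = α·L₀·ΔT = 4.59×10⁻⁶ × 1660 mm × 397.0 K = 3.02 mm.

3.02 mm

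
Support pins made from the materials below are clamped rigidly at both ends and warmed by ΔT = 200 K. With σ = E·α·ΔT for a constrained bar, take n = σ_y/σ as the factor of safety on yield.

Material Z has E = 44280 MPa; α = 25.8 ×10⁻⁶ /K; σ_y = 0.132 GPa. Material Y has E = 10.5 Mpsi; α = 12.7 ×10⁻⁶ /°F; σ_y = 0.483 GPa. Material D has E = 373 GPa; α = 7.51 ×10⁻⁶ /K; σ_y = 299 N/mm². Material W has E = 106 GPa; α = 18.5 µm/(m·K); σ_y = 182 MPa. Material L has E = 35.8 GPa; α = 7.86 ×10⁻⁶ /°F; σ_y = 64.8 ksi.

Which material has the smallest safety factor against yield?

material W

In consistent units (E in GPa, α in ×10⁻⁶/K, σ_y in MPa):
  material Z: E = 44.28, α = 25.8, σ_y = 132.0 → σ = 228 MPa, n = 0.578
  material Y: E = 72.39, α = 22.9, σ_y = 483.0 → σ = 331 MPa, n = 1.46
  material D: E = 373.0, α = 7.51, σ_y = 299.0 → σ = 560 MPa, n = 0.534
  material W: E = 106.0, α = 18.5, σ_y = 182.0 → σ = 392 MPa, n = 0.464
  material L: E = 35.80, α = 14.1, σ_y = 446.8 → σ = 101 MPa, n = 4.41
The minimum is material W at n = 0.464.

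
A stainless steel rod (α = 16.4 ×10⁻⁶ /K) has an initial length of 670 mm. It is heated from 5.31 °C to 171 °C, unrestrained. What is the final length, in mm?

671.82 mm

ΔT = 171 − 5.31 = 165.7 K.
ΔL = α·L₀·ΔT = 16.4×10⁻⁶ × 670 mm × 165.7 K = 1.82 mm.
L = L₀ + ΔL = 670 + 1.82 = 671.82 mm.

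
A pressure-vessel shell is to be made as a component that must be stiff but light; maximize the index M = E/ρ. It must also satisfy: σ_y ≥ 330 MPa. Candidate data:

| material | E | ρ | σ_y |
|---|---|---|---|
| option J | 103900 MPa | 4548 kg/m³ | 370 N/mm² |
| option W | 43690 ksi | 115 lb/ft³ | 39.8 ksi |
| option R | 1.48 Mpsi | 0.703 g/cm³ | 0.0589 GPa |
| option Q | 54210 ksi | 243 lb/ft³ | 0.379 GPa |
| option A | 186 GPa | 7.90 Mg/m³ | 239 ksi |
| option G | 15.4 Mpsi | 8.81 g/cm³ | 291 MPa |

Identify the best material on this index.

Screen on constraints: σ_y ≥ 330 MPa. Survivors: option J, option Q, option A.
Convert each candidate to consistent units, then evaluate M:
  option J: E = 103.9 GPa, ρ = 4548 kg/m³
  option Q: E = 373.8 GPa, ρ = 3892 kg/m³
  option A: E = 186.0 GPa, ρ = 7900 kg/m³
  option Q: M = 96.0 MN·m/kg
  option A: M = 23.5 MN·m/kg
  option J: M = 22.8 MN·m/kg
Option Q has the largest M.

option Q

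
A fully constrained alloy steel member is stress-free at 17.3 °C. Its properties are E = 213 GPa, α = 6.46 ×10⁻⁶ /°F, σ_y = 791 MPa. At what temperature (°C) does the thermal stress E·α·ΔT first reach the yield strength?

337 °C

α = 6.46×10⁻⁶/°F × 9/5 = 11.6×10⁻⁶/K.
E·α·ΔT = 791.0 MPa ⇒ ΔT = 791.0 / (213.0×10³ × 11.6×10⁻⁶) = 319.4 K.
T = 17.3 + 319.4 = 336.7 °C.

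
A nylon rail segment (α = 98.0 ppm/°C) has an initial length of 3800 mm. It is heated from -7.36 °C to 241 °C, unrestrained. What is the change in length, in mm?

92.5 mm

ΔT = 241 − (-7.36) = 248.4 K.
ΔL = α·L₀·ΔT = 98.0×10⁻⁶ × 3800 mm × 248.4 K = 92.5 mm.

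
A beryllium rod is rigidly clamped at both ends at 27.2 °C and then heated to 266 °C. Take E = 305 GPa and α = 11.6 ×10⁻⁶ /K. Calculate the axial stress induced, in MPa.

ΔT = 238.8 K. Constrained thermal stress σ = E·α·ΔT = 305.0×10³ MPa × 11.6×10⁻⁶ × 238.8 = 845 MPa (compressive).

845 MPa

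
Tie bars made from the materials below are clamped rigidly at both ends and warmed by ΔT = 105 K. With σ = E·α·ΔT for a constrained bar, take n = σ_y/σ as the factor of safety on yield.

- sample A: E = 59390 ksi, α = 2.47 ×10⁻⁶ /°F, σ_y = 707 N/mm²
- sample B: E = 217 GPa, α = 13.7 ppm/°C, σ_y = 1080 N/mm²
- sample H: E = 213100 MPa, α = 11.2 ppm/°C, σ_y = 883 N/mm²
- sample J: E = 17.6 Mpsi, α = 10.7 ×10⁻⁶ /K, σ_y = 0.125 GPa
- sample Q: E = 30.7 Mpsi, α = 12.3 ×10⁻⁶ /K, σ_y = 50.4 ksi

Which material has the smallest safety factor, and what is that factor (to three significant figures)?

With everything in SI (GPa, ×10⁻⁶/K, MPa):
  sample A: E = 409.5, α = 4.45, σ_y = 707.0 → σ = 191 MPa, n = 3.70
  sample B: E = 217.0, α = 13.7, σ_y = 1080 → σ = 312 MPa, n = 3.46
  sample H: E = 213.1, α = 11.2, σ_y = 883.0 → σ = 251 MPa, n = 3.52
  sample J: E = 121.3, α = 10.7, σ_y = 125.0 → σ = 136 MPa, n = 0.917
  sample Q: E = 211.7, α = 12.3, σ_y = 347.5 → σ = 273 MPa, n = 1.27
Sample J has the lowest safety factor, n = 0.917.

sample J, n = 0.917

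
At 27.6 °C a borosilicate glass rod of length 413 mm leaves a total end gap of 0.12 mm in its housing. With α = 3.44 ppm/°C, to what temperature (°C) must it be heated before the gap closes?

α·L₀·ΔT = 0.12 mm ⇒ ΔT = 0.12 / (3.44×10⁻⁶ × 413.0) = 84.46 K.
T = 27.6 + 84.46 = 112.1 °C.

112 °C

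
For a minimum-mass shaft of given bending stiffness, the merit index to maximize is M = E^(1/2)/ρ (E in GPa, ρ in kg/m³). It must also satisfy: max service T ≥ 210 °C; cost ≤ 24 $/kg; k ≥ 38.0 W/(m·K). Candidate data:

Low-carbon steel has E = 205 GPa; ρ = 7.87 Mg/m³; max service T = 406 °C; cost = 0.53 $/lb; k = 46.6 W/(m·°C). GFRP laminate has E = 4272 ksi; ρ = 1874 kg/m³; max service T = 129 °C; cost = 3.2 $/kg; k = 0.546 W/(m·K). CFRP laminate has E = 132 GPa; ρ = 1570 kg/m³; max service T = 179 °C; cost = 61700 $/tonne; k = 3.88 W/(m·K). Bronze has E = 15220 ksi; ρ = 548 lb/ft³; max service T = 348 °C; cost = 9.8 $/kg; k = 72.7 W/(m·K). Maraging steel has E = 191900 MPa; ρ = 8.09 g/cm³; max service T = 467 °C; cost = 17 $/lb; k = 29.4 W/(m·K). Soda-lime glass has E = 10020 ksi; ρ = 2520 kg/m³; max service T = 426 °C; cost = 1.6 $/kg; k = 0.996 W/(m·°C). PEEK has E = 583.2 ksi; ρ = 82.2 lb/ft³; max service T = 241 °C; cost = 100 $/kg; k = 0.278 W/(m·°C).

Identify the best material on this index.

Screen on constraints: max service T ≥ 210 °C; cost ≤ 24 $/kg; k ≥ 38.0 W/(m·K). Survivors: low-carbon steel, bronze.
After converting to SI:
  low-carbon steel: E = 205.0 GPa, ρ = 7870 kg/m³
  bronze: E = 104.9 GPa, ρ = 8778 kg/m³
  low-carbon steel: M = 1.82×10⁻³
  bronze: M = 1.17×10⁻³
The maximum is for low-carbon steel.

low-carbon steel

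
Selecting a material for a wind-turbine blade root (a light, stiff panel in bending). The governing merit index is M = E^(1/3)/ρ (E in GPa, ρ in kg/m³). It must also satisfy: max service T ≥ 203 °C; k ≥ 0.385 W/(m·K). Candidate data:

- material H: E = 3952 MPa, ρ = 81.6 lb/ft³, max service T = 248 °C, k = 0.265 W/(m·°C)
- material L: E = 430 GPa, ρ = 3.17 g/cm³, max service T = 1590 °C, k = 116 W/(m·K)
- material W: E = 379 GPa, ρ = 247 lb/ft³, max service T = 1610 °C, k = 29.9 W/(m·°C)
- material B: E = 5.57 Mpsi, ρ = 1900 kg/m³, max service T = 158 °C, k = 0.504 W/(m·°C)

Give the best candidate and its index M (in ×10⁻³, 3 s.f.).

Screen on constraints: max service T ≥ 203 °C; k ≥ 0.385 W/(m·K). Survivors: material L, material W.
In SI units:
  material L: E = 430.0 GPa, ρ = 3170 kg/m³
  material W: E = 379.0 GPa, ρ = 3957 kg/m³
  material L: M = 2.38×10⁻³
  material W: M = 1.83×10⁻³
The maximum is for material L.

material L, M = 2.38×10⁻³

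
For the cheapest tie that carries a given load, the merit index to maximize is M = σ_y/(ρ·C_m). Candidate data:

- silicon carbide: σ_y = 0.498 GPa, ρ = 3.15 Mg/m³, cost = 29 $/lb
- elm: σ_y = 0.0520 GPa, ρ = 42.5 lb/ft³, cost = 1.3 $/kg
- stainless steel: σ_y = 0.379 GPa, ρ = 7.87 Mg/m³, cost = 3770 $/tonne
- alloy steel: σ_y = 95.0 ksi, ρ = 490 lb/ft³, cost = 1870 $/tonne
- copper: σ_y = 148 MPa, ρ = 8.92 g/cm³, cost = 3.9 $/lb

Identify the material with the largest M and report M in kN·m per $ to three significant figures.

elm, M = 58.8 kN·m per $

After converting to SI:
  silicon carbide: σ_y = 498.0 MPa, ρ = 3150 kg/m³, cost = 63.93 $/kg
  elm: σ_y = 52.00 MPa, ρ = 680.8 kg/m³, cost = 1.300 $/kg
  stainless steel: σ_y = 379.0 MPa, ρ = 7870 kg/m³, cost = 3.770 $/kg
  alloy steel: σ_y = 655.0 MPa, ρ = 7849 kg/m³, cost = 1.870 $/kg
  copper: σ_y = 148.0 MPa, ρ = 8920 kg/m³, cost = 8.598 $/kg
  elm: M = 58.8 kN·m per $
  alloy steel: M = 44.6 kN·m per $
  stainless steel: M = 12.8 kN·m per $
  silicon carbide: M = 2.47 kN·m per $
  copper: M = 1.93 kN·m per $
Elm has the largest M.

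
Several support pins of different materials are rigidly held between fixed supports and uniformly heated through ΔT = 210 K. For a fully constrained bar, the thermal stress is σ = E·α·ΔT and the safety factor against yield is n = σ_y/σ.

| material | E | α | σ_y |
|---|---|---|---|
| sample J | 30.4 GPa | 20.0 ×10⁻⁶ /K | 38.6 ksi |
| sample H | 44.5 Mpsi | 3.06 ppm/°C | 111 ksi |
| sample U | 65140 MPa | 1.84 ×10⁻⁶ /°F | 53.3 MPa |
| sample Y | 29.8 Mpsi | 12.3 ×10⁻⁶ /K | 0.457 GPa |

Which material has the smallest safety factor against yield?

With everything in SI (GPa, ×10⁻⁶/K, MPa):
  sample J: E = 30.40, α = 20.0, σ_y = 266.1 → σ = 128 MPa, n = 2.08
  sample H: E = 306.8, α = 3.06, σ_y = 765.3 → σ = 197 MPa, n = 3.88
  sample U: E = 65.14, α = 3.31, σ_y = 53.30 → σ = 45.3 MPa, n = 1.18
  sample Y: E = 205.5, α = 12.3, σ_y = 457.0 → σ = 531 MPa, n = 0.861
Sample Y has the lowest safety factor, n = 0.861.

sample Y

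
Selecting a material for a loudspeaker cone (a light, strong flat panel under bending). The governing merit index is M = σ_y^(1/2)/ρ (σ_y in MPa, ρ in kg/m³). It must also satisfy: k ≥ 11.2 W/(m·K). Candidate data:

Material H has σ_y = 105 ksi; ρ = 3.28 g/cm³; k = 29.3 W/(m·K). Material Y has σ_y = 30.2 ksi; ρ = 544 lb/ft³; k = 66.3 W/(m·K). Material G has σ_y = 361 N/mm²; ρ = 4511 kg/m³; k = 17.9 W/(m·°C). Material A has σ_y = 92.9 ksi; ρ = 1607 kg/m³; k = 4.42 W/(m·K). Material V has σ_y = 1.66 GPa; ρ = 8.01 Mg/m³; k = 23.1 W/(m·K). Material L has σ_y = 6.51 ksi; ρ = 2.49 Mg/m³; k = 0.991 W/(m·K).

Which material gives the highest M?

Screen on constraints: k ≥ 11.2 W/(m·K). Survivors: material H, material Y, material G, material V.
Convert each candidate to consistent units, then evaluate M:
  material H: σ_y = 723.9 MPa, ρ = 3280 kg/m³
  material Y: σ_y = 208.2 MPa, ρ = 8714 kg/m³
  material G: σ_y = 361.0 MPa, ρ = 4511 kg/m³
  material V: σ_y = 1660 MPa, ρ = 8010 kg/m³
  material H: M = 8.20×10⁻³
  material V: M = 5.09×10⁻³
  material G: M = 4.21×10⁻³
  material Y: M = 1.66×10⁻³
Material H ranks first.

material H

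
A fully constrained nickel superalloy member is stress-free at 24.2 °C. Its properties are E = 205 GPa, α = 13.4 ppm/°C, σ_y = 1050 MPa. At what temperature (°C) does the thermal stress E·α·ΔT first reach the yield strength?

E·α·ΔT = 1050 MPa ⇒ ΔT = 1050 / (205.0×10³ × 13.4×10⁻⁶) = 382.2 K.
T = 24.2 + 382.2 = 406.4 °C.

406 °C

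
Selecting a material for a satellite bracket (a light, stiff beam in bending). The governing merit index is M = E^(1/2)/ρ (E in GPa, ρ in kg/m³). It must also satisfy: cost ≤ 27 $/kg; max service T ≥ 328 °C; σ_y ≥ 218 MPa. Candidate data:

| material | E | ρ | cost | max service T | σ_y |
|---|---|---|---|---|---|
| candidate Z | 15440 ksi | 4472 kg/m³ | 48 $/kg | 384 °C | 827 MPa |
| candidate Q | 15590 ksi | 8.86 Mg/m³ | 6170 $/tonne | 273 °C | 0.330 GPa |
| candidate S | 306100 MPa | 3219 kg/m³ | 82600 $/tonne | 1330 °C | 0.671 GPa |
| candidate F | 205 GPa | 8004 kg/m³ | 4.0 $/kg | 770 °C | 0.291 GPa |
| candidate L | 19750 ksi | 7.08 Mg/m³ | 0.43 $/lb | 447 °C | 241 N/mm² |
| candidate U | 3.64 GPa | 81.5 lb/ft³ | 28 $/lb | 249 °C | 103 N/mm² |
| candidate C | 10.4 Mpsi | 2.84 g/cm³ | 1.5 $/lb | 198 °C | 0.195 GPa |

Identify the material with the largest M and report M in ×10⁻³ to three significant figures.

Screen on constraints: cost ≤ 27 $/kg; max service T ≥ 328 °C; σ_y ≥ 218 MPa. Survivors: candidate F, candidate L.
Convert each candidate to consistent units, then evaluate M:
  candidate F: E = 205.0 GPa, ρ = 8004 kg/m³
  candidate L: E = 136.2 GPa, ρ = 7080 kg/m³
  candidate F: M = 1.79×10⁻³
  candidate L: M = 1.65×10⁻³
Candidate F has the largest M.

candidate F, M = 1.79×10⁻³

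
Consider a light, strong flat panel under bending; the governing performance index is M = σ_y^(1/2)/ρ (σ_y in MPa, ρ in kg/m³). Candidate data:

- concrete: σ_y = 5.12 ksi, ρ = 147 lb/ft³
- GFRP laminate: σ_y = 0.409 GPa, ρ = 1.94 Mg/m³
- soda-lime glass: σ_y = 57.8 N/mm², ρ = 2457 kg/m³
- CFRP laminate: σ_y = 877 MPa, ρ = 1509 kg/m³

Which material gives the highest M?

CFRP laminate

Normalizing units and computing the index:
  concrete: σ_y = 35.30 MPa, ρ = 2355 kg/m³
  GFRP laminate: σ_y = 409.0 MPa, ρ = 1940 kg/m³
  soda-lime glass: σ_y = 57.80 MPa, ρ = 2457 kg/m³
  CFRP laminate: σ_y = 877.0 MPa, ρ = 1509 kg/m³
  CFRP laminate: M = 19.6×10⁻³
  GFRP laminate: M = 10.4×10⁻³
  soda-lime glass: M = 3.09×10⁻³
  concrete: M = 2.52×10⁻³
CFRP laminate has the largest M.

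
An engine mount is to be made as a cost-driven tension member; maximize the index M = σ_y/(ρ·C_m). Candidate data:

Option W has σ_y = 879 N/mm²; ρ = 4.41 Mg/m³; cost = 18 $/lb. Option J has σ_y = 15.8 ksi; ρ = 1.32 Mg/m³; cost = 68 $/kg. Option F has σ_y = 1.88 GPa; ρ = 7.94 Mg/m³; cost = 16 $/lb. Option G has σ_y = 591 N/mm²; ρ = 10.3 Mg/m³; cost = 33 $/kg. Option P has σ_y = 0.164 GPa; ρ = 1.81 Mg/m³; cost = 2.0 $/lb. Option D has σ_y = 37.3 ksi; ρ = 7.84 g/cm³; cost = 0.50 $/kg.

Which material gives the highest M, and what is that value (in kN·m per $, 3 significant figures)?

Putting every candidate on a common basis:
  option W: σ_y = 879.0 MPa, ρ = 4410 kg/m³, cost = 39.68 $/kg
  option J: σ_y = 108.9 MPa, ρ = 1320 kg/m³, cost = 68.00 $/kg
  option F: σ_y = 1880 MPa, ρ = 7940 kg/m³, cost = 35.27 $/kg
  option G: σ_y = 591.0 MPa, ρ = 10300 kg/m³, cost = 33.00 $/kg
  option P: σ_y = 164.0 MPa, ρ = 1810 kg/m³, cost = 4.409 $/kg
  option D: σ_y = 257.2 MPa, ρ = 7840 kg/m³, cost = 0.5000 $/kg
  option D: M = 65.6 kN·m per $
  option P: M = 20.5 kN·m per $
  option F: M = 6.71 kN·m per $
  option W: M = 5.02 kN·m per $
  option G: M = 1.74 kN·m per $
  option J: M = 1.21 kN·m per $
Highest index: option D.

option D, M = 65.6 kN·m per $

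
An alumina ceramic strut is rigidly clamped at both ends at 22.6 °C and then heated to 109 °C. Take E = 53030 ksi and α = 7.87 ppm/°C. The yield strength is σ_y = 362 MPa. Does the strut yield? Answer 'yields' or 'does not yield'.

E = 53030 ksi = 365.6 GPa.
ΔT = 86.40 K. Constrained thermal stress σ = E·α·ΔT = 365.6×10³ MPa × 7.87×10⁻⁶ × 86.40 = 249 MPa (compressive).
Compare to σ_y = 362 MPa: σ < σ_y, so it does not yield.

does not yield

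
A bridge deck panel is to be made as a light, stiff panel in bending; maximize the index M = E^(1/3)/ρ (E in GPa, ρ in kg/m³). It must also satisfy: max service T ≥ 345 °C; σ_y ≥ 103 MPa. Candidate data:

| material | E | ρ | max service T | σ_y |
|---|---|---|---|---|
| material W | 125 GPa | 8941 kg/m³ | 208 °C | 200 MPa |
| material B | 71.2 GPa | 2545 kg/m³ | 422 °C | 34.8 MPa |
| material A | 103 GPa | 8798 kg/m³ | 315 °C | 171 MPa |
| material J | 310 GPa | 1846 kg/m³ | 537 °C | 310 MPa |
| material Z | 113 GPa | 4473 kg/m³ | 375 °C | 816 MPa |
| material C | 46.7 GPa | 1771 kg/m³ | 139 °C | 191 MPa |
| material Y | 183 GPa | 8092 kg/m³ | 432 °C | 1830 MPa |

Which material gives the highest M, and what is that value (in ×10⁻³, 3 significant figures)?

Screen on constraints: max service T ≥ 345 °C; σ_y ≥ 103 MPa. Survivors: material J, material Z, material Y.
Computing M directly (units already consistent):
  material J: M = 3.67×10⁻³
  material Z: M = 1.08×10⁻³
  material Y: M = 0.702×10⁻³
Material J ranks first.

material J, M = 3.67×10⁻³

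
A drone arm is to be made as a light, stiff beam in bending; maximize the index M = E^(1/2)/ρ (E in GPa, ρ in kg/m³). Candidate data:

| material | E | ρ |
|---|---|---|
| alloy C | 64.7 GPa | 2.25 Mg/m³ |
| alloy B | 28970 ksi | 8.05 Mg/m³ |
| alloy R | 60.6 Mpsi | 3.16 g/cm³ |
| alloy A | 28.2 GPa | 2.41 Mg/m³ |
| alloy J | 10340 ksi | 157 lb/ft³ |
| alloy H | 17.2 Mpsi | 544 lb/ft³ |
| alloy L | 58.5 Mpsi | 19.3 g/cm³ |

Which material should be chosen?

alloy R

Convert each candidate to consistent units, then evaluate M:
  alloy C: E = 64.70 GPa, ρ = 2250 kg/m³
  alloy B: E = 199.7 GPa, ρ = 8050 kg/m³
  alloy R: E = 417.8 GPa, ρ = 3160 kg/m³
  alloy A: E = 28.20 GPa, ρ = 2410 kg/m³
  alloy J: E = 71.29 GPa, ρ = 2515 kg/m³
  alloy H: E = 118.6 GPa, ρ = 8714 kg/m³
  alloy L: E = 403.3 GPa, ρ = 19300 kg/m³
  alloy R: M = 6.47×10⁻³
  alloy C: M = 3.57×10⁻³
  alloy J: M = 3.36×10⁻³
  alloy A: M = 2.20×10⁻³
  alloy B: M = 1.76×10⁻³
  alloy H: M = 1.25×10⁻³
  alloy L: M = 1.04×10⁻³
Highest index: alloy R.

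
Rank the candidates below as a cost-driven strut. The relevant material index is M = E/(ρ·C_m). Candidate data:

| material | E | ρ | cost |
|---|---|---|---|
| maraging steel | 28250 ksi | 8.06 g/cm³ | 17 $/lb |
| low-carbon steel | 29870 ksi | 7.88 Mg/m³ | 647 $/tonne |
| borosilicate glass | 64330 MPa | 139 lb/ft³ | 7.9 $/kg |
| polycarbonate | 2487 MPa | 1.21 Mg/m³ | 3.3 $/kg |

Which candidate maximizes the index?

In SI units:
  maraging steel: E = 194.8 GPa, ρ = 8060 kg/m³, cost = 37.48 $/kg
  low-carbon steel: E = 205.9 GPa, ρ = 7880 kg/m³, cost = 0.6470 $/kg
  borosilicate glass: E = 64.33 GPa, ρ = 2227 kg/m³, cost = 7.900 $/kg
  polycarbonate: E = 2.487 GPa, ρ = 1210 kg/m³, cost = 3.300 $/kg
  low-carbon steel: M = 40.4 MN·m per $
  borosilicate glass: M = 3.66 MN·m per $
  maraging steel: M = 0.645 MN·m per $
  polycarbonate: M = 0.623 MN·m per $
Low-carbon steel ranks first.

low-carbon steel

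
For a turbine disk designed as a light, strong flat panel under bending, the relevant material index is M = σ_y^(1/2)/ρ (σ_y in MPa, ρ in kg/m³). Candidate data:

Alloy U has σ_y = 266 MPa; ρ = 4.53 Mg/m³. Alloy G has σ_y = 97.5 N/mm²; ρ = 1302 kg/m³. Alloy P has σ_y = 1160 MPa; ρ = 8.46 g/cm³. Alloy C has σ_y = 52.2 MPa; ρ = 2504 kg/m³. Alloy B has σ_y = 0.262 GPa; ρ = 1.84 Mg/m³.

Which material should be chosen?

Convert each candidate to consistent units, then evaluate M:
  alloy U: σ_y = 266.0 MPa, ρ = 4530 kg/m³
  alloy G: σ_y = 97.50 MPa, ρ = 1302 kg/m³
  alloy P: σ_y = 1160 MPa, ρ = 8460 kg/m³
  alloy C: σ_y = 52.20 MPa, ρ = 2504 kg/m³
  alloy B: σ_y = 262.0 MPa, ρ = 1840 kg/m³
  alloy B: M = 8.80×10⁻³
  alloy G: M = 7.58×10⁻³
  alloy P: M = 4.03×10⁻³
  alloy U: M = 3.60×10⁻³
  alloy C: M = 2.89×10⁻³
Highest index: alloy B.

alloy B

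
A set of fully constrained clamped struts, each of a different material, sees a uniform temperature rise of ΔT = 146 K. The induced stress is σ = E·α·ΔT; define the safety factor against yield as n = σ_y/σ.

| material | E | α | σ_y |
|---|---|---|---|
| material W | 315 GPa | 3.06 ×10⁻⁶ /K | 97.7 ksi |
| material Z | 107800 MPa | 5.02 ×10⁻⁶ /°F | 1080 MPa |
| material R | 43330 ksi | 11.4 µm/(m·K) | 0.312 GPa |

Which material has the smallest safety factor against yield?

Per material, after unit conversion:
  material W: E = 315.0, α = 3.06, σ_y = 673.6 → σ = 141 MPa, n = 4.79
  material Z: E = 107.8, α = 9.04, σ_y = 1080 → σ = 142 MPa, n = 7.59
  material R: E = 298.7, α = 11.4, σ_y = 312.0 → σ = 497 MPa, n = 0.627
The minimum is material R at n = 0.627.

material R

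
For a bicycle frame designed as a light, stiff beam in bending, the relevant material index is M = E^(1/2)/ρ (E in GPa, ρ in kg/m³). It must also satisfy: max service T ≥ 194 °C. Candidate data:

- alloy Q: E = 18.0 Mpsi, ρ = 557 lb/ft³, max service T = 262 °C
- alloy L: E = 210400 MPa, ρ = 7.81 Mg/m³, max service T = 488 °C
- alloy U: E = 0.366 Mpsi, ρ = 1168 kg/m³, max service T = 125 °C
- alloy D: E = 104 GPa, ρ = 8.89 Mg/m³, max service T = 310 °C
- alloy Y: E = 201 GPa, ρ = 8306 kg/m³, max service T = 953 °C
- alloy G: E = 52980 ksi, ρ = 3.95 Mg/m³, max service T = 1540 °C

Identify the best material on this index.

alloy G

Screen on constraints: max service T ≥ 194 °C. Survivors: alloy Q, alloy L, alloy D, alloy Y, alloy G.
In SI units:
  alloy Q: E = 124.1 GPa, ρ = 8922 kg/m³
  alloy L: E = 210.4 GPa, ρ = 7810 kg/m³
  alloy D: E = 104.0 GPa, ρ = 8890 kg/m³
  alloy Y: E = 201.0 GPa, ρ = 8306 kg/m³
  alloy G: E = 365.3 GPa, ρ = 3950 kg/m³
  alloy G: M = 4.84×10⁻³
  alloy L: M = 1.86×10⁻³
  alloy Y: M = 1.71×10⁻³
  alloy Q: M = 1.25×10⁻³
  alloy D: M = 1.15×10⁻³
Highest index: alloy G.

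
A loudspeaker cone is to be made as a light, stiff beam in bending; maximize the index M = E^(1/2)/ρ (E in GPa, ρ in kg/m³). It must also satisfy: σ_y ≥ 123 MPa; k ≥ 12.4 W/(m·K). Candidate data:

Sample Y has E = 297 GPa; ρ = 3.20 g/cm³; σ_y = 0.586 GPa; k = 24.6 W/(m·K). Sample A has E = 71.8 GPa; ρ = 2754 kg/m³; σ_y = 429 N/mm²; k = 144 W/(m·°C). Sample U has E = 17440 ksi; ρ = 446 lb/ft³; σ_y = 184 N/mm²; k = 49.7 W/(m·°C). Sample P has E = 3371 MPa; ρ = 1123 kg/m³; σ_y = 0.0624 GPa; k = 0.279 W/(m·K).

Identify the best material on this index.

Screen on constraints: σ_y ≥ 123 MPa; k ≥ 12.4 W/(m·K). Survivors: sample Y, sample A, sample U.
Convert each candidate to consistent units, then evaluate M:
  sample Y: E = 297.0 GPa, ρ = 3200 kg/m³
  sample A: E = 71.80 GPa, ρ = 2754 kg/m³
  sample U: E = 120.2 GPa, ρ = 7144 kg/m³
  sample Y: M = 5.39×10⁻³
  sample A: M = 3.08×10⁻³
  sample U: M = 1.53×10⁻³
Sample Y has the largest M.

sample Y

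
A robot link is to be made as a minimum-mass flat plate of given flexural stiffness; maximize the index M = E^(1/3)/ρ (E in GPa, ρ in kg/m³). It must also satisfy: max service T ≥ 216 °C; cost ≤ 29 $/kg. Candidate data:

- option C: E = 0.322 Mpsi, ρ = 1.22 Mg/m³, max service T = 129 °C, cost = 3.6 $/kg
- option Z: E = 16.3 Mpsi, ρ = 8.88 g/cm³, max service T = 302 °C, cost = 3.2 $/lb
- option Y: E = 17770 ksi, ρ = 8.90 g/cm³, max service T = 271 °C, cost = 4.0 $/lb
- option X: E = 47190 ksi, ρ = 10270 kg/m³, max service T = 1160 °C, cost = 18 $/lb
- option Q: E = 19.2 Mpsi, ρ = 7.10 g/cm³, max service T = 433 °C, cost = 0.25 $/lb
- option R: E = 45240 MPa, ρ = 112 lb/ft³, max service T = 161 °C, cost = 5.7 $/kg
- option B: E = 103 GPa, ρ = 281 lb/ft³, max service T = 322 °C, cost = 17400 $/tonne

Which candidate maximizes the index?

option B

Screen on constraints: max service T ≥ 216 °C; cost ≤ 29 $/kg. Survivors: option Z, option Y, option Q, option B.
In SI units:
  option Z: E = 112.4 GPa, ρ = 8880 kg/m³
  option Y: E = 122.5 GPa, ρ = 8900 kg/m³
  option Q: E = 132.4 GPa, ρ = 7100 kg/m³
  option B: E = 103.0 GPa, ρ = 4501 kg/m³
  option B: M = 1.04×10⁻³
  option Q: M = 0.718×10⁻³
  option Y: M = 0.558×10⁻³
  option Z: M = 0.543×10⁻³
Option B has the largest M.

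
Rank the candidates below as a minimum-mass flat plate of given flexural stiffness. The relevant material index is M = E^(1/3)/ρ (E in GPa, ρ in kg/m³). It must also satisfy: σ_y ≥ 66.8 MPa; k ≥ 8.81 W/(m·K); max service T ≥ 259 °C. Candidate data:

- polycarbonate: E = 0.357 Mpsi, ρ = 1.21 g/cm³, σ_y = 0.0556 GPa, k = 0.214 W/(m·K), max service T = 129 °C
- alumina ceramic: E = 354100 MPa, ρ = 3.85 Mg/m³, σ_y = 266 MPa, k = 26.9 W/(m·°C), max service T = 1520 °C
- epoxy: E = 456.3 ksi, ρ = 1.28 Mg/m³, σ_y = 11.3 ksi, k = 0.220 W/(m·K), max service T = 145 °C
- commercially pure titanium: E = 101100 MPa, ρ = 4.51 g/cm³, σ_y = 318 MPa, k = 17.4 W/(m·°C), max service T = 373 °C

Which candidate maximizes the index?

Screen on constraints: σ_y ≥ 66.8 MPa; k ≥ 8.81 W/(m·K); max service T ≥ 259 °C. Survivors: alumina ceramic, commercially pure titanium.
Putting every candidate on a common basis:
  alumina ceramic: E = 354.1 GPa, ρ = 3850 kg/m³
  commercially pure titanium: E = 101.1 GPa, ρ = 4510 kg/m³
  alumina ceramic: M = 1.84×10⁻³
  commercially pure titanium: M = 1.03×10⁻³
Highest index: alumina ceramic.

alumina ceramic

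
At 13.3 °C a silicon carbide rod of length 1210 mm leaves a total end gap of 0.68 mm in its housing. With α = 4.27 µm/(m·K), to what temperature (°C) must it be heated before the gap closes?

α·L₀·ΔT = 0.68 mm ⇒ ΔT = 0.68 / (4.27×10⁻⁶ × 1210.0) = 131.6 K.
T = 13.3 + 131.6 = 144.9 °C.

145 °C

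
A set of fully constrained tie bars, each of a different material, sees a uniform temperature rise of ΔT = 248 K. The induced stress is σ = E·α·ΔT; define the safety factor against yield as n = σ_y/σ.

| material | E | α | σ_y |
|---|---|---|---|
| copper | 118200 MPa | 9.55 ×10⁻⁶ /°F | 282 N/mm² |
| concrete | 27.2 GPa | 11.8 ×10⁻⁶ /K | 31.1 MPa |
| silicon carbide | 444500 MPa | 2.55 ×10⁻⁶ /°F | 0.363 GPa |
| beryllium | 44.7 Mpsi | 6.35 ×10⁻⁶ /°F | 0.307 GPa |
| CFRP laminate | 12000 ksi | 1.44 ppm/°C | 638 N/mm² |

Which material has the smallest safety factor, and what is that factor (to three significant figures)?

beryllium, n = 0.351

Converting E to GPa, α to ×10⁻⁶/K, σ_y to MPa, then σ and n for each:
  copper: E = 118.2, α = 17.2, σ_y = 282.0 → σ = 504 MPa, n = 0.560
  concrete: E = 27.20, α = 11.8, σ_y = 31.10 → σ = 79.6 MPa, n = 0.391
  silicon carbide: E = 444.5, α = 4.59, σ_y = 363.0 → σ = 506 MPa, n = 0.717
  beryllium: E = 308.2, α = 11.4, σ_y = 307.0 → σ = 874 MPa, n = 0.351
  CFRP laminate: E = 82.74, α = 1.44, σ_y = 638.0 → σ = 29.5 MPa, n = 21.6
The minimum is beryllium at n = 0.351.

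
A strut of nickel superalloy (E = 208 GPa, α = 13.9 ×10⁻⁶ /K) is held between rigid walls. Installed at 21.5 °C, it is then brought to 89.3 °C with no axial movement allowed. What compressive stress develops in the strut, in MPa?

196 MPa

ΔT = 67.80 K. Constrained thermal stress σ = E·α·ΔT = 208.0×10³ MPa × 13.9×10⁻⁶ × 67.80 = 196 MPa (compressive).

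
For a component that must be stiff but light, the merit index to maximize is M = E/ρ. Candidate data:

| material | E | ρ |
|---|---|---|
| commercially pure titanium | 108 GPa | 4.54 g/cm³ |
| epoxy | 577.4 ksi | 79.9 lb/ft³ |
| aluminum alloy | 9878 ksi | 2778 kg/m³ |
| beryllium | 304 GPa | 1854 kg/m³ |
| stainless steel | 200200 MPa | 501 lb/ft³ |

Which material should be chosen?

Normalizing units and computing the index:
  commercially pure titanium: E = 108.0 GPa, ρ = 4540 kg/m³
  epoxy: E = 3.981 GPa, ρ = 1280 kg/m³
  aluminum alloy: E = 68.11 GPa, ρ = 2778 kg/m³
  beryllium: E = 304.0 GPa, ρ = 1854 kg/m³
  stainless steel: E = 200.2 GPa, ρ = 8025 kg/m³
  beryllium: M = 164 MN·m/kg
  stainless steel: M = 24.9 MN·m/kg
  aluminum alloy: M = 24.5 MN·m/kg
  commercially pure titanium: M = 23.8 MN·m/kg
  epoxy: M = 3.11 MN·m/kg
Beryllium has the largest M.

beryllium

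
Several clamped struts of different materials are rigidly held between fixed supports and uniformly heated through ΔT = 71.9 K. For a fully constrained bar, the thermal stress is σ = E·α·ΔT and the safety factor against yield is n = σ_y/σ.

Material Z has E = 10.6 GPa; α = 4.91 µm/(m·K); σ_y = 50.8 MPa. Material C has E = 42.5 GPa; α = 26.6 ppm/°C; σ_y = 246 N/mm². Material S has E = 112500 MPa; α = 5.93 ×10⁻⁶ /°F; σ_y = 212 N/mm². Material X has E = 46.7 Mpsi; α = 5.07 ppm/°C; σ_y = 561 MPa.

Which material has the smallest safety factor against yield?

With everything in SI (GPa, ×10⁻⁶/K, MPa):
  material Z: E = 10.60, α = 4.91, σ_y = 50.80 → σ = 3.74 MPa, n = 13.6
  material C: E = 42.50, α = 26.6, σ_y = 246.0 → σ = 81.3 MPa, n = 3.03
  material S: E = 112.5, α = 10.7, σ_y = 212.0 → σ = 86.3 MPa, n = 2.46
  material X: E = 322.0, α = 5.07, σ_y = 561.0 → σ = 117 MPa, n = 4.78
The minimum is material S at n = 2.46.

material S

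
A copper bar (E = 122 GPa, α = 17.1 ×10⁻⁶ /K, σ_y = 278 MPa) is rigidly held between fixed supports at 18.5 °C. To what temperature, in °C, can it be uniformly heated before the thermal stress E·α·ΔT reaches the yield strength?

E·α·ΔT = 278.0 MPa ⇒ ΔT = 278.0 / (122.0×10³ × 17.1×10⁻⁶) = 133.3 K.
T = 18.5 + 133.3 = 151.8 °C.

152 °C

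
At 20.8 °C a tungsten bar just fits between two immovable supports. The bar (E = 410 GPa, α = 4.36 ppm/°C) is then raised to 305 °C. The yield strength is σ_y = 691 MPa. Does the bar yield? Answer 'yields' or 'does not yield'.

ΔT = 284.2 K. Constrained thermal stress σ = E·α·ΔT = 410.0×10³ MPa × 4.36×10⁻⁶ × 284.2 = 508 MPa (compressive).
Compare to σ_y = 691 MPa: σ < σ_y, so it does not yield.

does not yield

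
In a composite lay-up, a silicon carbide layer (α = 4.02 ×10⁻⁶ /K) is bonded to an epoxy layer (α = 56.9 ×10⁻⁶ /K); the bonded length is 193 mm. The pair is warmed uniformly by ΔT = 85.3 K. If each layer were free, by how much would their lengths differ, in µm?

Δα = |4.02 − 56.9|×10⁻⁶/K = 52.9×10⁻⁶/K.
ΔL_mismatch = Δα·L·ΔT = 52.9×10⁻⁶ × 193.0 mm × 85.3 K = 871 µm.

871 µm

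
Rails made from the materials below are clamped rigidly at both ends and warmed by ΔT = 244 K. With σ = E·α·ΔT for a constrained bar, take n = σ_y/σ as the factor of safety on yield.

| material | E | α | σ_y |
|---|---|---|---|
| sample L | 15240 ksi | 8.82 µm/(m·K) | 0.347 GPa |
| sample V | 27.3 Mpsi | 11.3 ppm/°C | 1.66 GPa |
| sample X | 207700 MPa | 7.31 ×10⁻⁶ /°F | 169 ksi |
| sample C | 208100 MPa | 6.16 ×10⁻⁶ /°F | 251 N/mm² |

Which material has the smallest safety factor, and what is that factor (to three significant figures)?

With everything in SI (GPa, ×10⁻⁶/K, MPa):
  sample L: E = 105.1, α = 8.82, σ_y = 347.0 → σ = 226 MPa, n = 1.53
  sample V: E = 188.2, α = 11.3, σ_y = 1660 → σ = 519 MPa, n = 3.20
  sample X: E = 207.7, α = 13.2, σ_y = 1165 → σ = 667 MPa, n = 1.75
  sample C: E = 208.1, α = 11.1, σ_y = 251.0 → σ = 563 MPa, n = 0.446
Sample C has the lowest safety factor, n = 0.446.

sample C, n = 0.446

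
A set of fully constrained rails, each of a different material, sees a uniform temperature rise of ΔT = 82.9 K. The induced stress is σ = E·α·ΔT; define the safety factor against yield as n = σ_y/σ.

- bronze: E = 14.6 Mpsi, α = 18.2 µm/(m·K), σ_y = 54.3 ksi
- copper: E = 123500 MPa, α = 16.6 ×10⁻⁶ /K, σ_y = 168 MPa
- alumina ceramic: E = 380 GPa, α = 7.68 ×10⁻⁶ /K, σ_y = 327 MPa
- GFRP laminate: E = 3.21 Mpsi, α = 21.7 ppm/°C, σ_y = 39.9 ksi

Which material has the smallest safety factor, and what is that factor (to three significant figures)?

copper, n = 0.989

Per material, after unit conversion:
  bronze: E = 100.7, α = 18.2, σ_y = 374.4 → σ = 152 MPa, n = 2.47
  copper: E = 123.5, α = 16.6, σ_y = 168.0 → σ = 170 MPa, n = 0.989
  alumina ceramic: E = 380.0, α = 7.68, σ_y = 327.0 → σ = 242 MPa, n = 1.35
  GFRP laminate: E = 22.13, α = 21.7, σ_y = 275.1 → σ = 39.8 MPa, n = 6.91
The minimum is copper at n = 0.989.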